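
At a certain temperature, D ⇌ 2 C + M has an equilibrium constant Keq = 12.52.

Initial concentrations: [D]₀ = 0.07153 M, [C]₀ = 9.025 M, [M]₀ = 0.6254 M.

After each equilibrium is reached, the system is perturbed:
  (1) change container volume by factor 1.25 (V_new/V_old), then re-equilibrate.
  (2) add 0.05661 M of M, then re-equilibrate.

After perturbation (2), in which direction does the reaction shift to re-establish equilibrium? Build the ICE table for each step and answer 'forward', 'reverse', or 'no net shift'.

Q₀ = 712.1 vs Keq = 12.52 ⇒ Q>K, reverse
Step 1:
                    D           C           M
  Initial     0.07153       9.025      0.6254
  Change       0.5114      -1.023     -0.5114
  Equil         0.583       8.002       0.114
  solve Keq expr → x = -0.5114; check Q = 12.52
Then change container volume by factor 1.25 (V_new/V_old).
Step 2:
                    D           C           M
  Initial      0.4664       6.402     0.09118
  Change       -0.037     0.07401       0.037
  Equil        0.4294       6.476      0.1282
  solve Keq expr → x = 0.037; check Q = 12.52
Then add 0.05661 M of M.
Step 3:
                    D           C           M
  Initial      0.4294       6.476      0.1848
  Change      0.04082    -0.08163    -0.04082
  Equil        0.4702       6.394       0.144
  solve Keq expr → x = -0.04082; check Q = 12.52

Direction: reverse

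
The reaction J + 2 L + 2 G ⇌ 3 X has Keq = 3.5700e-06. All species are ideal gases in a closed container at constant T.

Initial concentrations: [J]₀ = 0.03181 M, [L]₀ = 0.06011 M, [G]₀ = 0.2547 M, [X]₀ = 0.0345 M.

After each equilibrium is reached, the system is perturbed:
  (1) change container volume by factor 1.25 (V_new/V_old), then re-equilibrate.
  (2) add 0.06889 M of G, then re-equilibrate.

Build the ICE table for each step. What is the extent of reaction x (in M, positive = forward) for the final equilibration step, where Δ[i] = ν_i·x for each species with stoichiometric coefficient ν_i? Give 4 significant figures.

Q₀ = 5.507 vs Keq = 3.5700e-06 ⇒ Q>K, reverse
Step 1:
                  J         L         G         X
  I         0.03181   0.06011    0.2547    0.0345
  C         0.01136   0.02271   0.02271  -0.03407
  E         0.04317   0.08282    0.2774 4.3329e-04
  solve Keq expr → x = -0.01136; check Q = 3.5700e-06
Then change container volume by factor 1.25 (V_new/V_old).
Step 2:
                  J         L         G         X
  I         0.03453   0.06626    0.2219 3.4663e-04
  C       1.5914e-05 3.1829e-05 3.1829e-05 -4.7743e-05
  E         0.03455   0.06629     0.222 2.9889e-04
  solve Keq expr → x = -1.5914e-05; check Q = 3.5700e-06
Then add 0.06889 M of G.
Step 3:
                  J         L         G         X
  I         0.03455   0.06629    0.2909 2.9889e-04
  C       -1.9593e-05 -3.9186e-05 -3.9186e-05 5.8779e-05
  E         0.03453   0.06625    0.2908 3.5767e-04
  solve Keq expr → x = 1.9593e-05; check Q = 3.5700e-06

x = 1.9593e-05 M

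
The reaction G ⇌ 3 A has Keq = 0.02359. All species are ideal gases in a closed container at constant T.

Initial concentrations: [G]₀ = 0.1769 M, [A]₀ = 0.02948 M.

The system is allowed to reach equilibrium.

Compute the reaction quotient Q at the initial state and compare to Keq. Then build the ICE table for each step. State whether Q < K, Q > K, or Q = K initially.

Q₀ = 1.4483e-04 vs Keq = 0.02359 ⇒ Q<K, forward
Step 1:
                  G         A
  Initial    0.1769   0.02948
  Change    -0.0395    0.1185
  Equil      0.1374     0.148
  solve Keq expr → x = 0.0395; check Q = 0.02359

Q₀ = 1.4483e-04; Q < K (proceeds forward)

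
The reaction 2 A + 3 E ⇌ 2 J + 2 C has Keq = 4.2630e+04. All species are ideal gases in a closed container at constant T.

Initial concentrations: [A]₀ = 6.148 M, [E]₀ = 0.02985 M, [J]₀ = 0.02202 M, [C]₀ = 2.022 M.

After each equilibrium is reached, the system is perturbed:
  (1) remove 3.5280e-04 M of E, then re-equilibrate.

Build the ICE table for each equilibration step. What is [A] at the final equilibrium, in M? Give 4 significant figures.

Q₀ = 1.972 vs Keq = 4.2630e+04 ⇒ Q<K, forward
Step 1:
                  A         E         J         C
  I           6.148   0.02985   0.02202     2.022
  C        -0.01881  -0.02822   0.01881   0.01881
  E           6.129  0.001631   0.04083     2.041
  solve Keq expr → x = 0.009406; check Q = 4.2630e+04
Then remove 3.5280e-04 M of E.
Step 2:
                  A         E         J         C
  I           6.129  0.001278   0.04083     2.041
  C       2.3099e-04 3.4648e-04 -2.3099e-04 -2.3099e-04
  E           6.129  0.001624    0.0406     2.041
  solve Keq expr → x = -1.1549e-04; check Q = 4.2630e+04

[A]_eq = 6.129 M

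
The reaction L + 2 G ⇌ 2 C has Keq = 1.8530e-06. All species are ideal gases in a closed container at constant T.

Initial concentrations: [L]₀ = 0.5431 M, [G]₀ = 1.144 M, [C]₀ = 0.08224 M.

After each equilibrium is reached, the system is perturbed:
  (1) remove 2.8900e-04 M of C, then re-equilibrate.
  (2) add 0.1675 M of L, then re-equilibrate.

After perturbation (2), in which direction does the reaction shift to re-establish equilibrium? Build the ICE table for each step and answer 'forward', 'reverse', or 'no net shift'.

Direction: forward

Q₀ = 0.009516 vs Keq = 1.8530e-06 ⇒ Q>K, reverse
Step 1:
                   L          G          C
  init        0.5431      1.144    0.08224
  Δ          0.04048    0.08097   -0.08097
  eq          0.5836      1.225   0.001274
  solve Keq expr → x = -0.04048; check Q = 1.8530e-06
Then remove 2.8900e-04 M of C.
Step 2:
                   L          G          C
  init        0.5836      1.225 9.8483e-04
  Δ       -1.4427e-04 -2.8854e-04 2.8854e-04
  eq          0.5834      1.225   0.001273
  solve Keq expr → x = 1.4427e-04; check Q = 1.8530e-06
Then add 0.1675 M of L.
Step 3:
                   L          G          C
  init        0.7509      1.225   0.001273
  Δ       -8.5493e-05 -1.7099e-04 1.7099e-04
  eq          0.7509      1.225   0.001444
  solve Keq expr → x = 8.5493e-05; check Q = 1.8530e-06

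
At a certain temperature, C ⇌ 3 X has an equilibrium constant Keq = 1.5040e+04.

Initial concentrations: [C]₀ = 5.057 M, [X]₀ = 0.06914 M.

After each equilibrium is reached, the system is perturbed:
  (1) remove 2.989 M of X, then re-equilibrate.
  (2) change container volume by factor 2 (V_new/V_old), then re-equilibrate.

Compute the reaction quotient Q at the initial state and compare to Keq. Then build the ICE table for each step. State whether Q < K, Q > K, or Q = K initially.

Q₀ = 6.5357e-05 vs Keq = 1.5040e+04 ⇒ Q<K, forward
Step 1:
                  C         X
  init        5.057   0.06914
  Δ          -4.849     14.55
  eq         0.2077     14.62
  solve Keq expr → x = 4.849; check Q = 1.5040e+04
Then remove 2.989 M of X.
Step 2:
                  C         X
  init       0.2077     11.63
  Δ        -0.09522    0.2857
  eq         0.1124     11.91
  solve Keq expr → x = 0.09522; check Q = 1.5040e+04
Then change container volume by factor 2 (V_new/V_old).
Step 3:
                  C         X
  init      0.05622     5.957
  Δ        -0.04127    0.1238
  eq        0.01495     6.081
  solve Keq expr → x = 0.04127; check Q = 1.5040e+04

Q₀ = 6.5357e-05; Q < K (proceeds forward)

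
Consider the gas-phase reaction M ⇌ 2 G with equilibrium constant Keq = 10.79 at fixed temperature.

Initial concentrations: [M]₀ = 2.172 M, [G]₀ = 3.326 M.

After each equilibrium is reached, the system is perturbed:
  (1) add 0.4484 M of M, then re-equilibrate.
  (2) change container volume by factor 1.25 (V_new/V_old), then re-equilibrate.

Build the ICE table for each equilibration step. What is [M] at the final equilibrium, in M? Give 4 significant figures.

[M]_eq = 1.449 M

Q₀ = 5.093 vs Keq = 10.79 ⇒ Q<K, forward
Step 1:
                    M           G
  init          2.172       3.326
  Δ           -0.4759      0.9519
  eq            1.696       4.278
  solve Keq expr → x = 0.4759; check Q = 10.79
Then add 0.4484 M of M.
Step 2:
                    M           G
  init          2.144       4.278
  Δ           -0.1693      0.3386
  eq            1.975       4.616
  solve Keq expr → x = 0.1693; check Q = 10.79
Then change container volume by factor 1.25 (V_new/V_old).
Step 3:
                    M           G
  init           1.58       3.693
  Δ           -0.1307      0.2614
  eq            1.449       3.955
  solve Keq expr → x = 0.1307; check Q = 10.79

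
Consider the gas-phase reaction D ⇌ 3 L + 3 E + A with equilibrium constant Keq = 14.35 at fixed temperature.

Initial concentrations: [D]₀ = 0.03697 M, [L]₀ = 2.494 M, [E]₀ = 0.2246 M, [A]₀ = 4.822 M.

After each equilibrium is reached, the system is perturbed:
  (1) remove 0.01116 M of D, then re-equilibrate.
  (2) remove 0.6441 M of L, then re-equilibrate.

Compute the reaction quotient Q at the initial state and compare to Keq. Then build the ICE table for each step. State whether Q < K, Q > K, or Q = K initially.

Q₀ = 22.92; Q > K (proceeds reverse)

Q₀ = 22.92 vs Keq = 14.35 ⇒ Q>K, reverse
Step 1:
                   D          L          E          A
  Initial    0.03697      2.494     0.2246      4.822
  Change    0.006629   -0.01989   -0.01989  -0.006629
  Equil       0.0436      2.474     0.2047      4.815
  solve Keq expr → x = -0.006629; check Q = 14.35
Then remove 0.01116 M of D.
Step 2:
                   D          L          E          A
  Initial    0.03244      2.474     0.2047      4.815
  Change    0.003779   -0.01134   -0.01134  -0.003779
  Equil      0.03622      2.463     0.1934      4.812
  solve Keq expr → x = -0.003779; check Q = 14.35
Then remove 0.6441 M of L.
Step 3:
                   D          L          E          A
  Initial    0.03622      1.819     0.1934      4.812
  Change    -0.01122    0.03366    0.03366    0.01122
  Equil        0.025      1.852      0.227      4.823
  solve Keq expr → x = 0.01122; check Q = 14.35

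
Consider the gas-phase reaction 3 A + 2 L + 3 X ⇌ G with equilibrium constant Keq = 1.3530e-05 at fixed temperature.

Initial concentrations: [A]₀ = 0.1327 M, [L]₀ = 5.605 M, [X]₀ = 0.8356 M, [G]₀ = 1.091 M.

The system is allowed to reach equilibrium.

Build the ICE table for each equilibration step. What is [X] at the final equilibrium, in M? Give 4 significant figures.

[X]_eq = 3.153 M

Q₀ = 25.47 vs Keq = 1.3530e-05 ⇒ Q>K, reverse
Step 1:
                  A         L         X         G
  I          0.1327     5.605    0.8356     1.091
  C           2.317     1.545     2.317   -0.7724
  E            2.45      7.15     3.153    0.3186
  solve Keq expr → x = -0.7724; check Q = 1.3530e-05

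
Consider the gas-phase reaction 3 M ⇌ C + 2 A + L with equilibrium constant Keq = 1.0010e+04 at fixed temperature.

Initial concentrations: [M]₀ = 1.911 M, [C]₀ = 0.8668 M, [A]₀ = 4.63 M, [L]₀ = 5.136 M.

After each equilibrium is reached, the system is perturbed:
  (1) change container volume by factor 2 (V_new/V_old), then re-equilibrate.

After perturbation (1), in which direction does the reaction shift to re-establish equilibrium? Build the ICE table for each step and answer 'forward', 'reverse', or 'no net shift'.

Q₀ = 13.67 vs Keq = 1.0010e+04 ⇒ Q<K, forward
Step 1:
                  M         C         A         L
  Initial     1.911    0.8668      4.63     5.136
  Change     -1.615    0.5383     1.077    0.5383
  Equil       0.296     1.405     5.707     5.674
  solve Keq expr → x = 0.5383; check Q = 1.0010e+04
Then change container volume by factor 2 (V_new/V_old).
Step 2:
                  M         C         A         L
  Initial     0.148    0.7026     2.853     2.837
  Change   -0.02932  0.009773   0.01955  0.009773
  Equil      0.1187    0.7123     2.873     2.847
  solve Keq expr → x = 0.009773; check Q = 1.0010e+04

Direction: forward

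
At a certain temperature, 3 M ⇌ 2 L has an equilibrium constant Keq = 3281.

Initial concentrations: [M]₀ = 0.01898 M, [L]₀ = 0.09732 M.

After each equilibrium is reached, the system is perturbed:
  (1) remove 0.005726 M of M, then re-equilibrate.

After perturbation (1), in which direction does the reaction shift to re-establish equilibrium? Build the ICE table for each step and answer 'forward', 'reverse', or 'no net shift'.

Q₀ = 1385 vs Keq = 3281 ⇒ Q<K, forward
Step 1:
                  M         L
  I         0.01898   0.09732
  C       -0.004453  0.002969
  E         0.01453    0.1003
  solve Keq expr → x = 0.001484; check Q = 3281
Then remove 0.005726 M of M.
Step 2:
                  M         L
  I        0.008801    0.1003
  C        0.005378 -0.003585
  E         0.01418    0.0967
  solve Keq expr → x = -0.001793; check Q = 3281

Direction: reverse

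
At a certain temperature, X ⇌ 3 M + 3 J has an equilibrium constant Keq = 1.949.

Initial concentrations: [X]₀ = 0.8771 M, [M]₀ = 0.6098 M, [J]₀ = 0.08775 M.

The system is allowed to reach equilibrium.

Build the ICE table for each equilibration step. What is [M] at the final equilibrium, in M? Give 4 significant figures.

[M]_eq = 1.33 M

Q₀ = 1.7468e-04 vs Keq = 1.949 ⇒ Q<K, forward
Step 1:
                  X         M         J
  I          0.8771    0.6098   0.08775
  C         -0.2401    0.7203    0.7203
  E           0.637      1.33     0.808
  solve Keq expr → x = 0.2401; check Q = 1.949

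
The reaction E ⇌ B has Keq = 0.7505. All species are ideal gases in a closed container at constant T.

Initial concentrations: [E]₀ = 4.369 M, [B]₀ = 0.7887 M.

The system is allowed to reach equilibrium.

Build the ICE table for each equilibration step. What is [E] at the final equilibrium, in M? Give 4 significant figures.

[E]_eq = 2.946 M

Q₀ = 0.1805 vs Keq = 0.7505 ⇒ Q<K, forward
Step 1:
                   E          B
  Initial      4.369     0.7887
  Change      -1.423      1.423
  Equil        2.946      2.211
  solve Keq expr → x = 1.423; check Q = 0.7505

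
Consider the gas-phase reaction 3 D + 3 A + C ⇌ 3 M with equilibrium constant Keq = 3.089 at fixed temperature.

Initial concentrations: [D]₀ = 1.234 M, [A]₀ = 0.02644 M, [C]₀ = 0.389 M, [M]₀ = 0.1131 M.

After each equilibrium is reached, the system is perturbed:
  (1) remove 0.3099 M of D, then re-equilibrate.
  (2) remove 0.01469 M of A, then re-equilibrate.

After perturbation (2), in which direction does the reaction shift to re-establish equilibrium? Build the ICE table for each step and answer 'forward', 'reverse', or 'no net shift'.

Direction: reverse

Q₀ = 107.1 vs Keq = 3.089 ⇒ Q>K, reverse
Step 1:
                  D         A         C         M
  I           1.234   0.02644     0.389    0.1131
  C         0.03271   0.03271    0.0109  -0.03271
  E           1.267   0.05915    0.3999   0.08039
  solve Keq expr → x = -0.0109; check Q = 3.089
Then remove 0.3099 M of D.
Step 2:
                  D         A         C         M
  I          0.9568   0.05915    0.3999   0.08039
  C        0.009279  0.009279  0.003093 -0.009279
  E          0.9661   0.06843     0.403   0.07111
  solve Keq expr → x = -0.003093; check Q = 3.089
Then remove 0.01469 M of A.
Step 3:
                  D         A         C         M
  I          0.9661   0.05374     0.403   0.07111
  C        0.007193  0.007193  0.002398 -0.007193
  E          0.9733   0.06093    0.4054   0.06392
  solve Keq expr → x = -0.002398; check Q = 3.089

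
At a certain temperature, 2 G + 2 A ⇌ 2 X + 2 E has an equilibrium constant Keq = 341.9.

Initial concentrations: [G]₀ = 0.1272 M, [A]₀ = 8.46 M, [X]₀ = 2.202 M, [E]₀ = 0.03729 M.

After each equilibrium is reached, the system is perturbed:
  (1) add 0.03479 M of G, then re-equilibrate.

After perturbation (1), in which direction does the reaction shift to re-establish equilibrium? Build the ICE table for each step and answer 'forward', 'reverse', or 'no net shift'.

Q₀ = 0.005822 vs Keq = 341.9 ⇒ Q<K, forward
Step 1:
                    G           A           X           E
  I            0.1272        8.46       2.202     0.03729
  C           -0.1248     -0.1248      0.1248      0.1248
  E          0.002446       8.335       2.327       0.162
  solve Keq expr → x = 0.06238; check Q = 341.9
Then add 0.03479 M of G.
Step 2:
                    G           A           X           E
  I           0.03724       8.335       2.327       0.162
  C          -0.03422    -0.03422     0.03422     0.03422
  E          0.003019       8.301       2.361      0.1963
  solve Keq expr → x = 0.01711; check Q = 341.9

Direction: forward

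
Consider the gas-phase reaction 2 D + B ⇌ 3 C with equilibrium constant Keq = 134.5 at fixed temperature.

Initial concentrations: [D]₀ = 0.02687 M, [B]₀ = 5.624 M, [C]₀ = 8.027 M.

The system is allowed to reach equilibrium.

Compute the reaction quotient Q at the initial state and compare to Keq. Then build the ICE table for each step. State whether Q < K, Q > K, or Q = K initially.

Q₀ = 1.2737e+05; Q > K (proceeds reverse)

Q₀ = 1.2737e+05 vs Keq = 134.5 ⇒ Q>K, reverse
Step 1:
                   D          B          C
  Initial    0.02687      5.624      8.027
  Change       0.638      0.319    -0.9571
  Equil       0.6649      5.943       7.07
  solve Keq expr → x = -0.319; check Q = 134.5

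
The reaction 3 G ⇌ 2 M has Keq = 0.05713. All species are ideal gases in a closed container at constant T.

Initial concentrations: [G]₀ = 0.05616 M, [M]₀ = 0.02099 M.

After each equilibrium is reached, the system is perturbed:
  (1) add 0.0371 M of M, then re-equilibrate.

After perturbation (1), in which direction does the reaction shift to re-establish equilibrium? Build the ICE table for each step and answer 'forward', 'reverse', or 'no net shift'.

Q₀ = 2.487 vs Keq = 0.05713 ⇒ Q>K, reverse
Step 1:
                    G           M
  Initial     0.05616     0.02099
  Change      0.02343    -0.01562
  Equil       0.07959    0.005367
  solve Keq expr → x = -0.007811; check Q = 0.05713
Then add 0.0371 M of M.
Step 2:
                    G           M
  Initial     0.07959     0.04247
  Change      0.04746    -0.03164
  Equil        0.1271     0.01083
  solve Keq expr → x = -0.01582; check Q = 0.05713

Direction: reverse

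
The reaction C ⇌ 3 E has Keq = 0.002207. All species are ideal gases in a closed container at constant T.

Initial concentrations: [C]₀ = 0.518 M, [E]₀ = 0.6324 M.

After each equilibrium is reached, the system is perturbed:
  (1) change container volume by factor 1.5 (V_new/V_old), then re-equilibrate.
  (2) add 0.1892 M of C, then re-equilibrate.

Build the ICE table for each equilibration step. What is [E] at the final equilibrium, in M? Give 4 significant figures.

[E]_eq = 0.1121 M

Q₀ = 0.4883 vs Keq = 0.002207 ⇒ Q>K, reverse
Step 1:
                  C         E
  I           0.518    0.6324
  C          0.1724   -0.5173
  E          0.6904    0.1151
  solve Keq expr → x = -0.1724; check Q = 0.002207
Then change container volume by factor 1.5 (V_new/V_old).
Step 2:
                  C         E
  I          0.4603   0.07672
  C       -0.007748   0.02324
  E          0.4525   0.09996
  solve Keq expr → x = 0.007748; check Q = 0.002207
Then add 0.1892 M of C.
Step 3:
                  C         E
  I          0.6417   0.09996
  C       -0.004036   0.01211
  E          0.6377    0.1121
  solve Keq expr → x = 0.004036; check Q = 0.002207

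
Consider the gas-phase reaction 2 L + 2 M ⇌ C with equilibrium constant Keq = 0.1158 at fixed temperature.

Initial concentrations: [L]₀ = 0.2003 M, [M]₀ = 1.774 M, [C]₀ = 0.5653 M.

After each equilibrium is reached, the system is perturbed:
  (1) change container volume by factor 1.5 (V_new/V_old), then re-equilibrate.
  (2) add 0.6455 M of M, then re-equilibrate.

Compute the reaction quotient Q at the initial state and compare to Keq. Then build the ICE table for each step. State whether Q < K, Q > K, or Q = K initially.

Q₀ = 4.477; Q > K (proceeds reverse)

Q₀ = 4.477 vs Keq = 0.1158 ⇒ Q>K, reverse
Step 1:
                   L          M          C
  Initial     0.2003      1.774     0.5653
  Change      0.5134     0.5134    -0.2567
  Equil       0.7137      2.287     0.3086
  solve Keq expr → x = -0.2567; check Q = 0.1158
Then change container volume by factor 1.5 (V_new/V_old).
Step 2:
                   L          M          C
  Initial     0.4758      1.525     0.2057
  Change      0.1533     0.1533   -0.07666
  Equil       0.6291      1.678     0.1291
  solve Keq expr → x = -0.07666; check Q = 0.1158
Then add 0.6455 M of M.
Step 3:
                   L          M          C
  Initial     0.6291      2.324     0.1291
  Change    -0.08519   -0.08519    0.04259
  Equil       0.5439      2.239     0.1717
  solve Keq expr → x = 0.04259; check Q = 0.1158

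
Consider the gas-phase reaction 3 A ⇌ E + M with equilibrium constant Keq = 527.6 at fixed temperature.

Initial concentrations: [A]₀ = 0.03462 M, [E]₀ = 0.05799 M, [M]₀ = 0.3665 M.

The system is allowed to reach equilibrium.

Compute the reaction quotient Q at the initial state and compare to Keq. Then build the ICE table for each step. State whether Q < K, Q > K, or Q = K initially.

Q₀ = 512.2 vs Keq = 527.6 ⇒ Q<K, forward
Step 1:
                   A          E          M
  init       0.03462    0.05799     0.3665
  Δ       -3.1598e-04 1.0533e-04 1.0533e-04
  eq          0.0343     0.0581     0.3666
  solve Keq expr → x = 1.0533e-04; check Q = 527.6

Q₀ = 512.2; Q < K (proceeds forward)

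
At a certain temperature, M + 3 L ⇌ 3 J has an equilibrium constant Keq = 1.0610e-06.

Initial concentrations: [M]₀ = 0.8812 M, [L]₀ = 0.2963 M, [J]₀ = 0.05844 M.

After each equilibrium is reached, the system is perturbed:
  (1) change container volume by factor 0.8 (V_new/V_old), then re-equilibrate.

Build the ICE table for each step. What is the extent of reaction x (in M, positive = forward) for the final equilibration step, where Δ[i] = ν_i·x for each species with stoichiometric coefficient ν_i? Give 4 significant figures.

Q₀ = 0.008707 vs Keq = 1.0610e-06 ⇒ Q>K, reverse
Step 1:
                  M         L         J
  I          0.8812    0.2963   0.05844
  C         0.01833   0.05498  -0.05498
  E          0.8995    0.3513  0.003459
  solve Keq expr → x = -0.01833; check Q = 1.0610e-06
Then change container volume by factor 0.8 (V_new/V_old).
Step 2:
                  M         L         J
  I           1.124    0.4391  0.004323
  C       -1.1006e-04 -3.3017e-04 3.3017e-04
  E           1.124    0.4388  0.004653
  solve Keq expr → x = 1.1006e-04; check Q = 1.0610e-06

x = 1.1006e-04 M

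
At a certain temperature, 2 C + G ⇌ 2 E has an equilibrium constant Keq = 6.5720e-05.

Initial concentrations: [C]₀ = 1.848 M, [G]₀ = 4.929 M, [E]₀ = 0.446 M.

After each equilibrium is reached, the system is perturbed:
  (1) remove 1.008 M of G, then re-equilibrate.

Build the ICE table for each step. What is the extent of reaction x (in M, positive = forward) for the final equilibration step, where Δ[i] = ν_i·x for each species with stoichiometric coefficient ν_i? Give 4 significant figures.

x = -0.002103 M

Q₀ = 0.01182 vs Keq = 6.5720e-05 ⇒ Q>K, reverse
Step 1:
                    C           G           E
  I             1.848       4.929       0.446
  C            0.4046      0.2023     -0.4046
  E             2.253       5.131     0.04137
  solve Keq expr → x = -0.2023; check Q = 6.5720e-05
Then remove 1.008 M of G.
Step 2:
                    C           G           E
  I             2.253       4.123     0.04137
  C          0.004206    0.002103   -0.004206
  E             2.257       4.125     0.03716
  solve Keq expr → x = -0.002103; check Q = 6.5720e-05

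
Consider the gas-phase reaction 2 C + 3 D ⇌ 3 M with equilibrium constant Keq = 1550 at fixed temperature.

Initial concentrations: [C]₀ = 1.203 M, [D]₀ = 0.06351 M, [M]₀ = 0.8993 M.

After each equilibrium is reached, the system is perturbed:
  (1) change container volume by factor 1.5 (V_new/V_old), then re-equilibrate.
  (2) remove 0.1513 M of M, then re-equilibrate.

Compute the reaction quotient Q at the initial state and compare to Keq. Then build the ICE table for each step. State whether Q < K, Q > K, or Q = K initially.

Q₀ = 1962 vs Keq = 1550 ⇒ Q>K, reverse
Step 1:
                    C           D           M
  Initial       1.203     0.06351      0.8993
  Change      0.00314     0.00471    -0.00471
  Equil         1.206     0.06822      0.8946
  solve Keq expr → x = -0.00157; check Q = 1550
Then change container volume by factor 1.5 (V_new/V_old).
Step 2:
                    C           D           M
  Initial      0.8041     0.04548      0.5964
  Change     0.008314     0.01247    -0.01247
  Equil        0.8124     0.05795      0.5839
  solve Keq expr → x = -0.004157; check Q = 1550
Then remove 0.1513 M of M.
Step 3:
                    C           D           M
  Initial      0.8124     0.05795      0.4326
  Change    -0.008909    -0.01336     0.01336
  Equil        0.8035     0.04459       0.446
  solve Keq expr → x = 0.004454; check Q = 1550

Q₀ = 1962; Q > K (proceeds reverse)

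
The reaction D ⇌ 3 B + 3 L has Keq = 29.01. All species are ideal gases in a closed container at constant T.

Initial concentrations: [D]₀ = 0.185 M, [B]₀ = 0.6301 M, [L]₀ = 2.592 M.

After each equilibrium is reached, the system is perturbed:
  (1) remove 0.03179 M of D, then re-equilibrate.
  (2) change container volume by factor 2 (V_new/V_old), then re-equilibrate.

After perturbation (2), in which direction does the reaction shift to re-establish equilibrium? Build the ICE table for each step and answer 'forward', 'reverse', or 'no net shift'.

Direction: forward

Q₀ = 23.55 vs Keq = 29.01 ⇒ Q<K, forward
Step 1:
                   D          B          L
  Initial      0.185     0.6301      2.592
  Change   -0.009077    0.02723    0.02723
  Equil       0.1759     0.6573      2.619
  solve Keq expr → x = 0.009077; check Q = 29.01
Then remove 0.03179 M of D.
Step 2:
                   D          B          L
  Initial     0.1441     0.6573      2.619
  Change    0.008251   -0.02475   -0.02475
  Equil       0.1524     0.6326      2.594
  solve Keq expr → x = -0.008251; check Q = 29.01
Then change container volume by factor 2 (V_new/V_old).
Step 3:
                   D          B          L
  Initial    0.07619     0.3163      1.297
  Change    -0.06195     0.1859     0.1859
  Equil      0.01424     0.5021      1.483
  solve Keq expr → x = 0.06195; check Q = 29.01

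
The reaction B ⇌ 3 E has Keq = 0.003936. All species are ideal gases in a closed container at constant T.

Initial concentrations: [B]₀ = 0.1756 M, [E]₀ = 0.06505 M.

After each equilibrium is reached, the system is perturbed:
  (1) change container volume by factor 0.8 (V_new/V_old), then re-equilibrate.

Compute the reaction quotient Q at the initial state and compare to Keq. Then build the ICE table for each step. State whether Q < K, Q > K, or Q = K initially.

Q₀ = 0.001568; Q < K (proceeds forward)

Q₀ = 0.001568 vs Keq = 0.003936 ⇒ Q<K, forward
Step 1:
                    B           E
  I            0.1756     0.06505
  C          -0.00737     0.02211
  E            0.1682     0.08716
  solve Keq expr → x = 0.00737; check Q = 0.003936
Then change container volume by factor 0.8 (V_new/V_old).
Step 2:
                    B           E
  I            0.2103       0.109
  C          0.004784    -0.01435
  E            0.2151      0.0946
  solve Keq expr → x = -0.004784; check Q = 0.003936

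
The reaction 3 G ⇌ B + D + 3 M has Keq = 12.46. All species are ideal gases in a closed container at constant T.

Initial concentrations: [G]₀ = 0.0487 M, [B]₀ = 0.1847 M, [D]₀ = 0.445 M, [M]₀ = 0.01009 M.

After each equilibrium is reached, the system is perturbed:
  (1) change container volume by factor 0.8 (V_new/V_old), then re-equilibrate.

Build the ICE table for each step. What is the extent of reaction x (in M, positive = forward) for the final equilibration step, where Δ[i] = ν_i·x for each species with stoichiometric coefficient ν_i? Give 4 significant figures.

Q₀ = 7.3099e-04 vs Keq = 12.46 ⇒ Q<K, forward
Step 1:
                  G         B         D         M
  Initial    0.0487    0.1847     0.445   0.01009
  Change   -0.03916   0.01305   0.01305   0.03916
  Equil    0.009541    0.1978    0.4581   0.04925
  solve Keq expr → x = 0.01305; check Q = 12.46
Then change container volume by factor 0.8 (V_new/V_old).
Step 2:
                  G         B         D         M
  Initial   0.01193    0.2472    0.5726   0.06156
  Change   0.001551 -5.1693e-04 -5.1693e-04 -0.001551
  Equil     0.01348    0.2467     0.572   0.06001
  solve Keq expr → x = -5.1693e-04; check Q = 12.46

x = -5.1693e-04 M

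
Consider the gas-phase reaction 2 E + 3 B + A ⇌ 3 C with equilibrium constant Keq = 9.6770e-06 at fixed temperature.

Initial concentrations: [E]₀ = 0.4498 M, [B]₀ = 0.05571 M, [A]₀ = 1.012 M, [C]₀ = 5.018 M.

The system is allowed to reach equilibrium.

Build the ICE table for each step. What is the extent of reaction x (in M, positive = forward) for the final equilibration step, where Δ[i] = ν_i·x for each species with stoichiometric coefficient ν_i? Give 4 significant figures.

x = -1.564 M

Q₀ = 3.5692e+06 vs Keq = 9.6770e-06 ⇒ Q>K, reverse
Step 1:
                   E          B          A          C
  I           0.4498    0.05571      1.012      5.018
  C            3.129      4.693      1.564     -4.693
  E            3.579      4.749      2.576     0.3246
  solve Keq expr → x = -1.564; check Q = 9.6770e-06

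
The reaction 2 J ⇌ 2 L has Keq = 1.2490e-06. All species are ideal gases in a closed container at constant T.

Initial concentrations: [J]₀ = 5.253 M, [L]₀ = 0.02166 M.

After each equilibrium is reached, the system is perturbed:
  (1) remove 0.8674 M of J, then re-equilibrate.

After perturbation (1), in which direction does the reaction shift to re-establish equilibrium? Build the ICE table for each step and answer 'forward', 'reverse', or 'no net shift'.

Q₀ = 1.7002e-05 vs Keq = 1.2490e-06 ⇒ Q>K, reverse
Step 1:
                  J         L
  init        5.253   0.02166
  Δ         0.01577  -0.01577
  eq          5.269  0.005888
  solve Keq expr → x = -0.007886; check Q = 1.2490e-06
Then remove 0.8674 M of J.
Step 2:
                  J         L
  init        4.401  0.005888
  Δ       9.6831e-04 -9.6831e-04
  eq          4.402   0.00492
  solve Keq expr → x = -4.8416e-04; check Q = 1.2490e-06

Direction: reverse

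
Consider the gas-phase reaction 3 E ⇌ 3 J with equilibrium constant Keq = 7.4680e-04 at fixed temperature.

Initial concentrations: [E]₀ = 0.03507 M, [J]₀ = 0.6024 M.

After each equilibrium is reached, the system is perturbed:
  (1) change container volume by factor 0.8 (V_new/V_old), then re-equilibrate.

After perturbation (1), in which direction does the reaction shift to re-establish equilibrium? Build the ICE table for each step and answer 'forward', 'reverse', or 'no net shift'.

Direction: no net shift

Q₀ = 5068 vs Keq = 7.4680e-04 ⇒ Q>K, reverse
Step 1:
                    E           J
  Initial     0.03507      0.6024
  Change       0.5494     -0.5494
  Equil        0.5844     0.05302
  solve Keq expr → x = -0.1831; check Q = 7.4680e-04
Then change container volume by factor 0.8 (V_new/V_old).
Step 2:
                    E           J
  Initial      0.7306     0.06628
  Change            0           0
  Equil        0.7306     0.06628
  solve Keq expr → x = 0; check Q = 7.4680e-04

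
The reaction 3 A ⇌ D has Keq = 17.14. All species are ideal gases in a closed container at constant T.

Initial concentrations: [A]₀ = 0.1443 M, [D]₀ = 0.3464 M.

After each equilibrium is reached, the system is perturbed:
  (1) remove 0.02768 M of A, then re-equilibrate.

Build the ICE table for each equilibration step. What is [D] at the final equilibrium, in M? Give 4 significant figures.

Q₀ = 115.3 vs Keq = 17.14 ⇒ Q>K, reverse
Step 1:
                  A         D
  Initial    0.1443    0.3464
  Change     0.1174  -0.03914
  Equil      0.2617    0.3073
  solve Keq expr → x = -0.03914; check Q = 17.14
Then remove 0.02768 M of A.
Step 2:
                  A         D
  Initial     0.234    0.3073
  Change    0.02527 -0.008422
  Equil      0.2593    0.2988
  solve Keq expr → x = -0.008422; check Q = 17.14

[D]_eq = 0.2988 M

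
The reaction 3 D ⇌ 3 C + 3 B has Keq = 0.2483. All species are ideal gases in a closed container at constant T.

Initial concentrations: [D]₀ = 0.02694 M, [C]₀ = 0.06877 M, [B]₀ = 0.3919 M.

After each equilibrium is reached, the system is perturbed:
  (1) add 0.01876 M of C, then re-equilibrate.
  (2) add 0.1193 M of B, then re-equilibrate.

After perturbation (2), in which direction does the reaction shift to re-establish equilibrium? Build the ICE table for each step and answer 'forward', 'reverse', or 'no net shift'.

Direction: reverse

Q₀ = 1.001 vs Keq = 0.2483 ⇒ Q>K, reverse
Step 1:
                   D          C          B
  init       0.02694    0.06877     0.3919
  Δ         0.009277  -0.009277  -0.009277
  eq         0.03622    0.05949     0.3826
  solve Keq expr → x = -0.003092; check Q = 0.2483
Then add 0.01876 M of C.
Step 2:
                   D          C          B
  init       0.03622    0.07825     0.3826
  Δ         0.006629  -0.006629  -0.006629
  eq         0.04285    0.07162      0.376
  solve Keq expr → x = -0.00221; check Q = 0.2483
Then add 0.1193 M of B.
Step 3:
                   D          C          B
  init       0.04285    0.07162     0.4953
  Δ         0.007191  -0.007191  -0.007191
  eq         0.05004    0.06443     0.4881
  solve Keq expr → x = -0.002397; check Q = 0.2483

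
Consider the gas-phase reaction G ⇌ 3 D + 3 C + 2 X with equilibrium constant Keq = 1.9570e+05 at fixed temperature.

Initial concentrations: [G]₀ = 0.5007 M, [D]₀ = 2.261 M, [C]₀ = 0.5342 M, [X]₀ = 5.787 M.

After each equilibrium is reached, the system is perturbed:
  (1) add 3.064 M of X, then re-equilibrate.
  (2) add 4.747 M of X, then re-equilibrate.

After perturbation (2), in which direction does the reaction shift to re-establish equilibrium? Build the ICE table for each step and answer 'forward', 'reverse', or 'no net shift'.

Direction: reverse

Q₀ = 117.9 vs Keq = 1.9570e+05 ⇒ Q<K, forward
Step 1:
                    G           D           C           X
  Initial      0.5007       2.261      0.5342       5.787
  Change      -0.4362       1.309       1.309      0.8724
  Equil        0.0645        3.57       1.843       6.659
  solve Keq expr → x = 0.4362; check Q = 1.9570e+05
Then add 3.064 M of X.
Step 2:
                    G           D           C           X
  Initial      0.0645        3.57       1.843       9.723
  Change       0.0374     -0.1122     -0.1122     -0.0748
  Equil        0.1019       3.457       1.731       9.649
  solve Keq expr → x = -0.0374; check Q = 1.9570e+05
Then add 4.747 M of X.
Step 3:
                    G           D           C           X
  Initial      0.1019       3.457       1.731        14.4
  Change      0.04882     -0.1465     -0.1465    -0.09765
  Equil        0.1507       3.311       1.584        14.3
  solve Keq expr → x = -0.04882; check Q = 1.9570e+05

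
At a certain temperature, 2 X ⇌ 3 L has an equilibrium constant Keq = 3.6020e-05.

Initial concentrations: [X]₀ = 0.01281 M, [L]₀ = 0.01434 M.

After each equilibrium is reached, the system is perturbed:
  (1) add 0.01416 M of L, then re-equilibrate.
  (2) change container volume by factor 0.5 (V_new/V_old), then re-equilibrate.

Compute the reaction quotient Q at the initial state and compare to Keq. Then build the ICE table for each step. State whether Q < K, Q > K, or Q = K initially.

Q₀ = 0.01797; Q > K (proceeds reverse)

Q₀ = 0.01797 vs Keq = 3.6020e-05 ⇒ Q>K, reverse
Step 1:
                  X         L
  init      0.01281   0.01434
  Δ          0.0079  -0.01185
  eq        0.02071  0.002491
  solve Keq expr → x = -0.00395; check Q = 3.6020e-05
Then add 0.01416 M of L.
Step 2:
                  X         L
  init      0.02071   0.01665
  Δ        0.008989  -0.01348
  eq         0.0297  0.003167
  solve Keq expr → x = -0.004494; check Q = 3.6020e-05
Then change container volume by factor 0.5 (V_new/V_old).
Step 3:
                  X         L
  init       0.0594  0.006334
  Δ       8.3967e-04  -0.00126
  eq        0.06024  0.005075
  solve Keq expr → x = -4.1983e-04; check Q = 3.6020e-05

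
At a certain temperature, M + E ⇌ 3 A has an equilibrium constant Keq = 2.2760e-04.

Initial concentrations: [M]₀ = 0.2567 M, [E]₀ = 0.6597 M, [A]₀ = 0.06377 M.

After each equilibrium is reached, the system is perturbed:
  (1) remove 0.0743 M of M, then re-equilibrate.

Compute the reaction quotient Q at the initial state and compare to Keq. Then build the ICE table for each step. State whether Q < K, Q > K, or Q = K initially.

Q₀ = 0.001531; Q > K (proceeds reverse)

Q₀ = 0.001531 vs Keq = 2.2760e-04 ⇒ Q>K, reverse
Step 1:
                    M           E           A
  Initial      0.2567      0.6597     0.06377
  Change     0.009799    0.009799     -0.0294
  Equil        0.2665      0.6695     0.03437
  solve Keq expr → x = -0.009799; check Q = 2.2760e-04
Then remove 0.0743 M of M.
Step 2:
                    M           E           A
  Initial      0.1922      0.6695     0.03437
  Change     0.001156    0.001156   -0.003468
  Equil        0.1934      0.6707      0.0309
  solve Keq expr → x = -0.001156; check Q = 2.2760e-04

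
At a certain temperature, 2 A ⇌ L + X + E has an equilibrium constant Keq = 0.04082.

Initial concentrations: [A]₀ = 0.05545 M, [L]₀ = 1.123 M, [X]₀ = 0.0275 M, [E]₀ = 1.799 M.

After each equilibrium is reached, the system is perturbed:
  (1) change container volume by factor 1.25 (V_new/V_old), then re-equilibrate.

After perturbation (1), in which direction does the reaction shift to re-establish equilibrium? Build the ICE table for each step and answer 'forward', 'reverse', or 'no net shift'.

Q₀ = 18.07 vs Keq = 0.04082 ⇒ Q>K, reverse
Step 1:
                    A           L           X           E
  I           0.05545       1.123      0.0275       1.799
  C           0.05449    -0.02725    -0.02725    -0.02725
  E            0.1099       1.096  2.5414e-04       1.772
  solve Keq expr → x = -0.02725; check Q = 0.04082
Then change container volume by factor 1.25 (V_new/V_old).
Step 2:
                    A           L           X           E
  I           0.08795      0.8766  2.0332e-04       1.417
  C       -1.0045e-04  5.0225e-05  5.0225e-05  5.0225e-05
  E           0.08785      0.8767  2.5354e-04       1.417
  solve Keq expr → x = 5.0225e-05; check Q = 0.04082

Direction: forward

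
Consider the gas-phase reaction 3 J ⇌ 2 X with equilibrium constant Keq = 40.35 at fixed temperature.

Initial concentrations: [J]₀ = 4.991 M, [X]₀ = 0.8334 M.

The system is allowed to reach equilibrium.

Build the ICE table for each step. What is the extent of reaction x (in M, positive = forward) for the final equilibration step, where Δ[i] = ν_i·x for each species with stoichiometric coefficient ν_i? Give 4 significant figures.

x = 1.431 M

Q₀ = 0.005587 vs Keq = 40.35 ⇒ Q<K, forward
Step 1:
                    J           X
  Initial       4.991      0.8334
  Change       -4.294       2.863
  Equil         0.697       3.696
  solve Keq expr → x = 1.431; check Q = 40.35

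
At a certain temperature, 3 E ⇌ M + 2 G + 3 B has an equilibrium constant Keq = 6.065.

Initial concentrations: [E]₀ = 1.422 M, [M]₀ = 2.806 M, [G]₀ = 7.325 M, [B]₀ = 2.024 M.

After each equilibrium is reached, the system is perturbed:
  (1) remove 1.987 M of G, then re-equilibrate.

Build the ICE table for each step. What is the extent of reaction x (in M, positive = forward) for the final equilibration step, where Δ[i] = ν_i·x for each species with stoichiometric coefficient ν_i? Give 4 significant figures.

Q₀ = 434.1 vs Keq = 6.065 ⇒ Q>K, reverse
Step 1:
                    E           M           G           B
  Initial       1.422       2.806       7.325       2.024
  Change        1.068      -0.356      -0.712      -1.068
  Equil          2.49        2.45       6.613       0.956
  solve Keq expr → x = -0.356; check Q = 6.065
Then remove 1.987 M of G.
Step 2:
                    E           M           G           B
  Initial        2.49        2.45       4.626       0.956
  Change      -0.1564     0.05213      0.1043      0.1564
  Equil         2.334       2.502        4.73       1.112
  solve Keq expr → x = 0.05213; check Q = 6.065

x = 0.05213 M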